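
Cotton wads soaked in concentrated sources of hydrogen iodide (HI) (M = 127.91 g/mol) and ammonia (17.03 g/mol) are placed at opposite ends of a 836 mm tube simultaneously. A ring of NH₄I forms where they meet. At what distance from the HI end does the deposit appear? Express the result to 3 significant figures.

Distances travelled in equal time are proportional to diffusion rates, so d_HI/d_NH₃ = √(M_NH₃/M_HI) = √(17.03/127.91) = 0.3649.
With d_HI + d_NH₃ = 836 mm, d_NH₃ = 836/(1 + 0.3649) = 612.5 mm.
d_HI = 836 − 612.5 = 223 mm.

223 mm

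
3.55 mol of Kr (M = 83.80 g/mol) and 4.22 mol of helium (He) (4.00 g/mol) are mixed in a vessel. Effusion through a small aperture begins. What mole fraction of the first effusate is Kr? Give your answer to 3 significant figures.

0.155

Effusion rate of each component ∝ n_i/√M_i (partial pressure × 1/√M).
Mole fraction of Kr in the effusate = (n_Kr/√M_Kr) / (n_Kr/√M_Kr + n_He/√M_He)
= (3.55/√83.80) / (3.55/√83.80 + 4.22/√4.00) = 0.3878/(0.3878 + 2.110) = 0.155.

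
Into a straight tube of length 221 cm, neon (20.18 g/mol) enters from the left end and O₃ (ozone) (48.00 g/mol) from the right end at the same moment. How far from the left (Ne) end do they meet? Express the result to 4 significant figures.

Graham's law gives d_Ne/d_O₃ = rate_Ne/rate_O₃ = √(M_O₃/M_Ne) = √(48.00/20.18) = 1.542.
With d_Ne + d_O₃ = 221 cm, d_O₃ = 221/(1 + 1.542) = 86.93 cm.
d_Ne = 221 − 86.93 = 134.1 cm.

134.1 cm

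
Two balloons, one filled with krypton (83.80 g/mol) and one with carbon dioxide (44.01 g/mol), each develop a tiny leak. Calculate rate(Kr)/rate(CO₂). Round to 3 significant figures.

0.725

Using Graham's law: rate_Kr/rate_CO₂ = √(M_CO₂/M_Kr) = √(44.01/83.80) = √0.5252 = 0.725.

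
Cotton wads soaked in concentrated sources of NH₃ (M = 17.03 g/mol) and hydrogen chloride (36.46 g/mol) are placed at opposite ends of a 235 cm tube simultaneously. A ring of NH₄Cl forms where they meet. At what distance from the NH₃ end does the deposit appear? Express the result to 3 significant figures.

The fronts meet when d_NH₃ + d_HCl = L with d_NH₃/d_HCl = √(M_HCl/M_NH₃) (Graham's law). Here √(M_HCl/M_NH₃) = √(36.46/17.03) = 1.463.
With d_NH₃ + d_HCl = 235 cm, d_HCl = 235/(1 + 1.463) = 95.40 cm.
d_NH₃ = 235 − 95.40 = 140 cm.

140 cm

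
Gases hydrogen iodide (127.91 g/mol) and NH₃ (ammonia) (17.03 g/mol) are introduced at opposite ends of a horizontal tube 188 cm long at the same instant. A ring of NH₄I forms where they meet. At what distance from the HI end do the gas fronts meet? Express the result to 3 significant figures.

50.3 cm

In equal time, each gas travels a distance ∝ its rate ∝ 1/√M, so d_HI/d_NH₃ = √(M_NH₃/M_HI) = √(17.03/127.91) = 0.3649.
With d_HI + d_NH₃ = 188 cm, d_NH₃ = 188/(1 + 0.3649) = 137.7 cm.
d_HI = 188 − 137.7 = 50.3 cm.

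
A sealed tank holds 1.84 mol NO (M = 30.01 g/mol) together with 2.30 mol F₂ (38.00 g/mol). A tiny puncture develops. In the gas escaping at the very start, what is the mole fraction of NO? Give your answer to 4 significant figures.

0.4737

Effusion rate of each component ∝ n_i/√M_i (partial pressure × 1/√M).
x_NO(eff) = (n_NO/√M_NO) / (n_NO/√M_NO + n_F₂/√M_F₂)
= (1.84/√30.01) / (1.84/√30.01 + 2.30/√38.00) = 0.3359/(0.3359 + 0.3731) = 0.4737.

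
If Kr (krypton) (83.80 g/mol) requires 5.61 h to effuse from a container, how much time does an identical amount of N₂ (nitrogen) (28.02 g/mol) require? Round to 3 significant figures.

Graham's law gives t_N₂/t_Kr = √(M_N₂/M_Kr) = √(28.02/83.80) = √0.3344 = 0.5782.
So the time for N₂ is 5.61 × 0.5782 = 3.24 h.

3.24 h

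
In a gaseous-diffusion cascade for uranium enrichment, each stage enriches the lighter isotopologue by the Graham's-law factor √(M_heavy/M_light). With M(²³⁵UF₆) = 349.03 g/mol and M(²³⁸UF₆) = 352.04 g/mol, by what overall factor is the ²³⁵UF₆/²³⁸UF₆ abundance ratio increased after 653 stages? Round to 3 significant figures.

The single-stage factor is √(M_heavy/M_light), so 653 stages give [√(352.04/349.03)]^653 = (352.04/349.03)^(653/2).
= 1.00862^(653/2) = 16.5.

16.5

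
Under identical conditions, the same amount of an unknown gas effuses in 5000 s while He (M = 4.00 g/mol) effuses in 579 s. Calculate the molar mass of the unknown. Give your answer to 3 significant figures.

298 g/mol

By Graham's law, t_X/t_He = √(M_X/M_He).
5000/579 = 8.636 = √(M_X/4.00)
M_X = 4.00 × 8.636² = 4.00 × 74.57 = 298 g/mol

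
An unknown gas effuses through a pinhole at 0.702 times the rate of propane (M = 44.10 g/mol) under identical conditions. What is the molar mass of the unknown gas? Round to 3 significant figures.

89.5 g/mol

Since effusion rate ∝ 1/√M, rate_X/rate_C₃H₈ = √(M_C₃H₈/M_X).
0.702 = √(44.10/M_X)
M_X = 44.10 / 0.702² = 44.10 / 0.4928 = 89.5 g/mol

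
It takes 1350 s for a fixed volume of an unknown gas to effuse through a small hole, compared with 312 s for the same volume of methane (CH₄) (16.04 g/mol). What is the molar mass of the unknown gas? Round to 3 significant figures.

300 g/mol

Graham's law gives t_X/t_CH₄ = √(M_X/M_CH₄).
1350/312 = 4.327 = √(M_X/16.04)
M_X = 16.04 × 4.327² = 16.04 × 18.72 = 300 g/mol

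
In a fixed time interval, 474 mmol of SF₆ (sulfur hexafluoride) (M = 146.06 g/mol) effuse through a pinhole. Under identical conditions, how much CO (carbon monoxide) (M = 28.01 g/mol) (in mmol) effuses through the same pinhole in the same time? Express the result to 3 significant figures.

1080 mmol

From Graham's law, rate_CO/rate_SF₆ = √(M_SF₆/M_CO) = √(146.06/28.01) = √5.215 = 2.284.
So the amount for CO is 474 × 2.284 = 1080 mmol.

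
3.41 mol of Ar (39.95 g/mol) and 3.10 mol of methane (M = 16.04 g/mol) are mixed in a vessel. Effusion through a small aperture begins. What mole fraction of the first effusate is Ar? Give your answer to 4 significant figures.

Each component's effusion rate ∝ (its partial pressure)·(1/√M) ∝ n_i/√M_i.
So x_Ar in the escaping gas = (n_Ar/√M_Ar) / Σ(n_i/√M_i)
= (3.41/√39.95) / (3.41/√39.95 + 3.10/√16.04) = 0.5395/(0.5395 + 0.7740) = 0.4107.

0.4107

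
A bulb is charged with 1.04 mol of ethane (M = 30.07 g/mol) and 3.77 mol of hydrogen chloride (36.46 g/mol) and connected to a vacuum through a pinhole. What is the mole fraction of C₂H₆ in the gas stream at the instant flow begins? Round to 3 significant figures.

0.233

Effusion rate of each component ∝ n_i/√M_i (partial pressure × 1/√M).
x_C₂H₆(eff) = (n_C₂H₆/√M_C₂H₆) / (n_C₂H₆/√M_C₂H₆ + n_HCl/√M_HCl)
= (1.04/√30.07) / (1.04/√30.07 + 3.77/√36.46) = 0.1897/(0.1897 + 0.6244) = 0.233.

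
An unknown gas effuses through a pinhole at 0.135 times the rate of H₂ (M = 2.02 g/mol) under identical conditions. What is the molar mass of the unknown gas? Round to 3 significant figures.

By Graham's law, rate_X/rate_H₂ = √(M_H₂/M_X).
0.135 = √(2.02/M_X)
M_X = 2.02 / 0.135² = 2.02 / 0.01823 = 111 g/mol

111 g/mol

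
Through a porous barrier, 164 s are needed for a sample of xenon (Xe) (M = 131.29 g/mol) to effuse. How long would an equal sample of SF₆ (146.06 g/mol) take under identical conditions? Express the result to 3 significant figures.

From Graham's law, t_SF₆/t_Xe = √(M_SF₆/M_Xe) = √(146.06/131.29) = √1.112 = 1.055.
So the time for SF₆ is 164 × 1.055 = 173 s.

173 s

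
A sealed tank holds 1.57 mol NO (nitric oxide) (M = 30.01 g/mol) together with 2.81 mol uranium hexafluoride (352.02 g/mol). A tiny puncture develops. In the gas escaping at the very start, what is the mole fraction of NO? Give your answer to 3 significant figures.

0.657

Each component's effusion rate ∝ (its partial pressure)·(1/√M) ∝ n_i/√M_i.
x_NO(eff) = (n_NO/√M_NO) / (n_NO/√M_NO + n_UF₆/√M_UF₆)
= (1.57/√30.01) / (1.57/√30.01 + 2.81/√352.02) = 0.2866/(0.2866 + 0.1498) = 0.657.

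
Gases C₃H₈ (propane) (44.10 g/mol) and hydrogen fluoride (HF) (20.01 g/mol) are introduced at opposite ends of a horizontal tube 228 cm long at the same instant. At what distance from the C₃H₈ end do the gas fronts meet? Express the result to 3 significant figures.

Distances travelled in equal time are proportional to diffusion rates, so d_C₃H₈/d_HF = √(M_HF/M_C₃H₈) = √(20.01/44.10) = 0.6736.
With d_C₃H₈ + d_HF = 228 cm, d_HF = 228/(1 + 0.6736) = 136.2 cm.
d_C₃H₈ = 228 − 136.2 = 91.8 cm.

91.8 cm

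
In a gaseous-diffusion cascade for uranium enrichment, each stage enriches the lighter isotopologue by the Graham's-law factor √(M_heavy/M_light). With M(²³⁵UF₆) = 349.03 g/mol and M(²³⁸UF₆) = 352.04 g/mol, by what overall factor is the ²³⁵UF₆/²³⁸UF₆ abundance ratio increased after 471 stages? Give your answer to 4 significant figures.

7.555

The single-stage factor is √(M_heavy/M_light), so 471 stages give [√(352.04/349.03)]^471 = (352.04/349.03)^(471/2).
= 1.00862^(471/2) = 7.555.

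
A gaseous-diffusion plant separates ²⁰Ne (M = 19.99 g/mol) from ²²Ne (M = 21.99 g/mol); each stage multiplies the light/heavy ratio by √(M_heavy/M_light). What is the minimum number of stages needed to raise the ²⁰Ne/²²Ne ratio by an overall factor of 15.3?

Per stage α = (21.99/19.99)^(1/2) = 1.10005^0.5, giving ln α = 0.04768.
Need α^N ≥ 15.3 ⇒ N ≥ ln(15.3) / ln α = 2.728 / 0.04768 = 57.21.
So at least 58 stages are needed.

58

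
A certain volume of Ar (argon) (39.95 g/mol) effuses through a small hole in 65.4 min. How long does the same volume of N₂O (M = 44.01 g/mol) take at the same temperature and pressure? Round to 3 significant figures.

68.6 min

From Graham's law, t_N₂O/t_Ar = √(M_N₂O/M_Ar) = √(44.01/39.95) = √1.102 = 1.050.
So the time for N₂O is 65.4 × 1.050 = 68.6 min.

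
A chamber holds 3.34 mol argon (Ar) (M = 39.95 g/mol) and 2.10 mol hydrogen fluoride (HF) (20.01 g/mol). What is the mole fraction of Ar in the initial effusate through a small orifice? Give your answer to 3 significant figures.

0.530

The effusion rate of species i is ∝ p_i/√M_i ∝ n_i/√M_i.
Mole fraction of Ar in the effusate = (n_Ar/√M_Ar) / (n_Ar/√M_Ar + n_HF/√M_HF)
= (3.34/√39.95) / (3.34/√39.95 + 2.10/√20.01) = 0.5284/(0.5284 + 0.4695) = 0.530.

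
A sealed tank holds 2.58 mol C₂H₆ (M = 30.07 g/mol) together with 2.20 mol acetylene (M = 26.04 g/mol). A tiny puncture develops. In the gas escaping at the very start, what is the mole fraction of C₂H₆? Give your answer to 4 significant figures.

The effusion rate of species i is ∝ p_i/√M_i ∝ n_i/√M_i.
x_C₂H₆(eff) = (n_C₂H₆/√M_C₂H₆) / (n_C₂H₆/√M_C₂H₆ + n_C₂H₂/√M_C₂H₂)
= (2.58/√30.07) / (2.58/√30.07 + 2.20/√26.04) = 0.4705/(0.4705 + 0.4311) = 0.5218.

0.5218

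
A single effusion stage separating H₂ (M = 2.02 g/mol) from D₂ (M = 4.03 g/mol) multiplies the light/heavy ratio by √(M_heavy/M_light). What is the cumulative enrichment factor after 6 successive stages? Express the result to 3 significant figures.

7.94

After 6 stages the ratio has grown by (√(4.03/2.02))^6 = (4.03/2.02)^(6/2).
= 1.99505^3 = 7.94.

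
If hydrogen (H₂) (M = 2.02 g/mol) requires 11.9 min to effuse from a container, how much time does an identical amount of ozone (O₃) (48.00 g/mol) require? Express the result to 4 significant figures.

58.01 min

By Graham's law, t_O₃/t_H₂ = √(M_O₃/M_H₂) = √(48.00/2.02) = √23.76 = 4.875.
So the time for O₃ is 11.9 × 4.875 = 58.01 min.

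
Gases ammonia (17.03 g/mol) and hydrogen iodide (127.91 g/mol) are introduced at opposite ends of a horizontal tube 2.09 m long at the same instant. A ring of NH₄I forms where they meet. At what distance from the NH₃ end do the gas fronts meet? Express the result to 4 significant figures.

1.531 m

Distances travelled in equal time are proportional to diffusion rates, so d_NH₃/d_HI = √(M_HI/M_NH₃) = √(127.91/17.03) = 2.741.
With d_NH₃ + d_HI = 2.09 m, d_HI = 2.09/(1 + 2.741) = 0.5587 m.
d_NH₃ = 2.09 − 0.5587 = 1.531 m.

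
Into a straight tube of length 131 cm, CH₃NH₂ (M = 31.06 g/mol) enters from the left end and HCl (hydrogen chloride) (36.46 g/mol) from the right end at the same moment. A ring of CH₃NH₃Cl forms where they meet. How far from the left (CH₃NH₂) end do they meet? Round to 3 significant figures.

The fronts meet when d_CH₃NH₂ + d_HCl = L with d_CH₃NH₂/d_HCl = √(M_HCl/M_CH₃NH₂) (Graham's law). Here √(M_HCl/M_CH₃NH₂) = √(36.46/31.06) = 1.083.
With d_CH₃NH₂ + d_HCl = 131 cm, d_HCl = 131/(1 + 1.083) = 62.88 cm.
d_CH₃NH₂ = 131 − 62.88 = 68.1 cm.

68.1 cm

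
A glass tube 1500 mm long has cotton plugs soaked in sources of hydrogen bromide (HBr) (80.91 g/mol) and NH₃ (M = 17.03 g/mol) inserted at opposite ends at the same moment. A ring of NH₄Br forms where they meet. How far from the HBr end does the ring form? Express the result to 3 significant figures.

Distances travelled in equal time are proportional to diffusion rates, so d_HBr/d_NH₃ = √(M_NH₃/M_HBr) = √(17.03/80.91) = 0.4588.
With d_HBr + d_NH₃ = 1500 mm, d_NH₃ = 1500/(1 + 0.4588) = 1028 mm.
d_HBr = 1500 − 1028 = 472 mm.

472 mm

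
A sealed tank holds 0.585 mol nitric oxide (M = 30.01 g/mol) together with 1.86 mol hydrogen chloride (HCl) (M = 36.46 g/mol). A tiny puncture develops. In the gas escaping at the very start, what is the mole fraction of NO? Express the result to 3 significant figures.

Each component's effusion rate ∝ (its partial pressure)·(1/√M) ∝ n_i/√M_i.
x_NO(eff) = (n_NO/√M_NO) / (n_NO/√M_NO + n_HCl/√M_HCl)
= (0.585/√30.01) / (0.585/√30.01 + 1.86/√36.46) = 0.1068/(0.1068 + 0.3080) = 0.257.

0.257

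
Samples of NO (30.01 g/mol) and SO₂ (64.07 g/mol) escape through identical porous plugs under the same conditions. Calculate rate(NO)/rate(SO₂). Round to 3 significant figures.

1.46

Using Graham's law: rate_NO/rate_SO₂ = √(M_SO₂/M_NO) = √(64.07/30.01) = √2.135 = 1.46.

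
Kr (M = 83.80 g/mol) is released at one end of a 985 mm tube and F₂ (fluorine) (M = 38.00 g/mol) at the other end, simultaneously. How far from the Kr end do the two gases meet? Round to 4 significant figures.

396.4 mm

Graham's law gives d_Kr/d_F₂ = rate_Kr/rate_F₂ = √(M_F₂/M_Kr) = √(38.00/83.80) = 0.6734.
With d_Kr + d_F₂ = 985 mm, d_F₂ = 985/(1 + 0.6734) = 588.6 mm.
d_Kr = 985 − 588.6 = 396.4 mm.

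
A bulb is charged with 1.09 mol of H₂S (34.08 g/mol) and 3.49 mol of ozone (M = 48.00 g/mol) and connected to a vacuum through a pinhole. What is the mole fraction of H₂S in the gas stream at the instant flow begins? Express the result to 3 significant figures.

0.270

Each component's effusion rate ∝ (its partial pressure)·(1/√M) ∝ n_i/√M_i.
x_H₂S(eff) = (n_H₂S/√M_H₂S) / (n_H₂S/√M_H₂S + n_O₃/√M_O₃)
= (1.09/√34.08) / (1.09/√34.08 + 3.49/√48.00) = 0.1867/(0.1867 + 0.5037) = 0.270.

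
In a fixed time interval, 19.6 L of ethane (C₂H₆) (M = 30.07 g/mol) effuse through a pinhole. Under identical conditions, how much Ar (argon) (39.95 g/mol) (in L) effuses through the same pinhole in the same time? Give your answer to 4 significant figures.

17.00 L

Graham's law gives rate_Ar/rate_C₂H₆ = √(M_C₂H₆/M_Ar) = √(30.07/39.95) = √0.7527 = 0.8676.
So the volume for Ar is 19.6 × 0.8676 = 17.00 L.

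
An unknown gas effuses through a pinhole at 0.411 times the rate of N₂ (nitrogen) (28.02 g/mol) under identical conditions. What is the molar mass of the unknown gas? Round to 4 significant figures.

165.9 g/mol

Since effusion rate ∝ 1/√M, rate_X/rate_N₂ = √(M_N₂/M_X).
0.411 = √(28.02/M_X)
M_X = 28.02 / 0.411² = 28.02 / 0.1689 = 165.9 g/mol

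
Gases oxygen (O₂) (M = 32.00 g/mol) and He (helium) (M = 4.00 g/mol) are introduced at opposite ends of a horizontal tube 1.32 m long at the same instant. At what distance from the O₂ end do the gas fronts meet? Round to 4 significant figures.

0.3448 m

Graham's law gives d_O₂/d_He = rate_O₂/rate_He = √(M_He/M_O₂) = √(4.00/32.00) = 0.3536.
With d_O₂ + d_He = 1.32 m, d_He = 1.32/(1 + 0.3536) = 0.9752 m.
d_O₂ = 1.32 − 0.9752 = 0.3448 m.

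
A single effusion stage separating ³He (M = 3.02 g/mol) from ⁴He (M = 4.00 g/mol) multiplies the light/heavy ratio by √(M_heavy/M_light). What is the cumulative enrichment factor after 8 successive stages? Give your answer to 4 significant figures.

3.078

Each stage multiplies the ratio by α = √(4.00/3.02), so after 8 stages the overall factor is α^8 = (4.00/3.02)^(8/2).
= 1.32450^4 = 3.078.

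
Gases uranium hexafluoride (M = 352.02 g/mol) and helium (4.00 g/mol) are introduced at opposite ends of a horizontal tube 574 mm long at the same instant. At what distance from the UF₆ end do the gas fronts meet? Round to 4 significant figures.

The fronts meet when d_UF₆ + d_He = L with d_UF₆/d_He = √(M_He/M_UF₆) (Graham's law). Here √(M_He/M_UF₆) = √(4.00/352.02) = 0.1066.
With d_UF₆ + d_He = 574 mm, d_He = 574/(1 + 0.1066) = 518.7 mm.
d_UF₆ = 574 − 518.7 = 55.29 mm.

55.29 mm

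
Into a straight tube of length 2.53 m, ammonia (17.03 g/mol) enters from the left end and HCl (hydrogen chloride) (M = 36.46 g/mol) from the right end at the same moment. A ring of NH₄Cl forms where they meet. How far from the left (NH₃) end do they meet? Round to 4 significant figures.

1.503 m

Graham's law gives d_NH₃/d_HCl = rate_NH₃/rate_HCl = √(M_HCl/M_NH₃) = √(36.46/17.03) = 1.463.
With d_NH₃ + d_HCl = 2.53 m, d_HCl = 2.53/(1 + 1.463) = 1.027 m.
d_NH₃ = 2.53 − 1.027 = 1.503 m.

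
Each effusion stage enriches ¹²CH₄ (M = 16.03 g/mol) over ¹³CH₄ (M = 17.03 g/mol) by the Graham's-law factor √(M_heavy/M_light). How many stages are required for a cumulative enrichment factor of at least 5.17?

Single-stage factor α = √(17.03/16.03), so ln α = ½ ln(1.06238) = 0.03026.
Need α^N ≥ 5.17 ⇒ N ≥ ln(5.17) / ln α = 1.643 / 0.03026 = 54.30.
So at least 55 stages are needed.

55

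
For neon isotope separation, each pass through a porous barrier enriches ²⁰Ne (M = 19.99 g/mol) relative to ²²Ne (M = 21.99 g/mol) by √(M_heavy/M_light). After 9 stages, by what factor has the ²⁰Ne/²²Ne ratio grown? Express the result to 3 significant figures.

The single-stage factor is √(M_heavy/M_light), so 9 stages give [√(21.99/19.99)]^9 = (21.99/19.99)^(9/2).
= 1.10005^(9/2) = 1.54.

1.54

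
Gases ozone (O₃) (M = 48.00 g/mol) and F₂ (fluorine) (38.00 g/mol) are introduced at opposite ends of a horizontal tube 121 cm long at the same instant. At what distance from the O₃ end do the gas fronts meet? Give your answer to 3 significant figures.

57.0 cm

Distances travelled in equal time are proportional to diffusion rates, so d_O₃/d_F₂ = √(M_F₂/M_O₃) = √(38.00/48.00) = 0.8898.
With d_O₃ + d_F₂ = 121 cm, d_F₂ = 121/(1 + 0.8898) = 64.03 cm.
d_O₃ = 121 − 64.03 = 57.0 cm.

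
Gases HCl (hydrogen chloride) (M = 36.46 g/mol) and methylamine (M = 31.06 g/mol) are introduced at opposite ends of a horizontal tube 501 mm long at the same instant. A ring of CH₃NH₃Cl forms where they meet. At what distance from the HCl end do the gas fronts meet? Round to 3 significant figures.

240 mm

In equal time, each gas travels a distance ∝ its rate ∝ 1/√M, so d_HCl/d_CH₃NH₂ = √(M_CH₃NH₂/M_HCl) = √(31.06/36.46) = 0.9230.
With d_HCl + d_CH₃NH₂ = 501 mm, d_CH₃NH₂ = 501/(1 + 0.9230) = 260.5 mm.
d_HCl = 501 − 260.5 = 240 mm.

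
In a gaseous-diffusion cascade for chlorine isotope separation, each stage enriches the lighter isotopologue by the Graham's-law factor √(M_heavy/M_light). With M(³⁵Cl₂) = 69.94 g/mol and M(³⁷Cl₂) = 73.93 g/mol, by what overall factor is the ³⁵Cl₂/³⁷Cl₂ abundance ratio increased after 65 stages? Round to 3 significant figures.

6.07

Overall factor = α^65 with α = √(73.93/69.94), i.e. (73.93/69.94)^(65/2).
= 1.05705^(65/2) = 6.07.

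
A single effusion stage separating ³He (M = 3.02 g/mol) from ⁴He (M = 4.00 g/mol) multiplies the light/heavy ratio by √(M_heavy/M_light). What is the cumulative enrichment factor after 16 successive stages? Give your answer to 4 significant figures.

9.472

Each stage multiplies the ratio by α = √(4.00/3.02), so after 16 stages the overall factor is α^16 = (4.00/3.02)^(16/2).
= 1.32450^8 = 9.472.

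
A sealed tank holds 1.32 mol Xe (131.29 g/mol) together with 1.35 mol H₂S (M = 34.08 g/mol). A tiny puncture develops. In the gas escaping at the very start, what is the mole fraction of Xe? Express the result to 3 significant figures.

0.333

The effusion rate of species i is ∝ p_i/√M_i ∝ n_i/√M_i.
Mole fraction of Xe in the effusate = (n_Xe/√M_Xe) / (n_Xe/√M_Xe + n_H₂S/√M_H₂S)
= (1.32/√131.29) / (1.32/√131.29 + 1.35/√34.08) = 0.1152/(0.1152 + 0.2313) = 0.333.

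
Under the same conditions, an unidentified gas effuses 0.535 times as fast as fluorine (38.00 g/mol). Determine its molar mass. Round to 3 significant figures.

133 g/mol

From Graham's law, rate_X/rate_F₂ = √(M_F₂/M_X).
0.535 = √(38.00/M_X)
M_X = 38.00 / 0.535² = 38.00 / 0.2862 = 133 g/mol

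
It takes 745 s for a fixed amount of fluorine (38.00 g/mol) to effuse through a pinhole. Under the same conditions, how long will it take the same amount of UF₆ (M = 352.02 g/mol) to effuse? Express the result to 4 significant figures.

2268 s

Using Graham's law: t_UF₆/t_F₂ = √(M_UF₆/M_F₂) = √(352.02/38.00) = √9.264 = 3.044.
So the time for UF₆ is 745 × 3.044 = 2268 s.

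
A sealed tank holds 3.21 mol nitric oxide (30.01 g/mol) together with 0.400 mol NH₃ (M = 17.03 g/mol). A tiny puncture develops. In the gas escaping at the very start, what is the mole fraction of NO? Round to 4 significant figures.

0.8581

Rate_i ∝ x_i/√M_i (Graham's law weighted by mole fraction), so the effusate composition follows n_i/√M_i.
So x_NO in the escaping gas = (n_NO/√M_NO) / Σ(n_i/√M_i)
= (3.21/√30.01) / (3.21/√30.01 + 0.400/√17.03) = 0.5860/(0.5860 + 0.09693) = 0.8581.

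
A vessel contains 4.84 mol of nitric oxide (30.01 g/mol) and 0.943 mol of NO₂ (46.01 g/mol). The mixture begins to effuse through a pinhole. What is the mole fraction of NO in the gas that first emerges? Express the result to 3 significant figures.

Effusion rate of each component ∝ n_i/√M_i (partial pressure × 1/√M).
Mole fraction of NO in the effusate = (n_NO/√M_NO) / (n_NO/√M_NO + n_NO₂/√M_NO₂)
= (4.84/√30.01) / (4.84/√30.01 + 0.943/√46.01) = 0.8835/(0.8835 + 0.1390) = 0.864.

0.864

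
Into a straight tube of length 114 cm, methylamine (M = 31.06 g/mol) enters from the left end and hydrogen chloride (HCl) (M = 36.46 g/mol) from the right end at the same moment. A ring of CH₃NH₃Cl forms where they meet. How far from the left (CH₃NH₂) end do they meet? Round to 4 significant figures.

59.28 cm

The fronts meet when d_CH₃NH₂ + d_HCl = L with d_CH₃NH₂/d_HCl = √(M_HCl/M_CH₃NH₂) (Graham's law). Here √(M_HCl/M_CH₃NH₂) = √(36.46/31.06) = 1.083.
With d_CH₃NH₂ + d_HCl = 114 cm, d_HCl = 114/(1 + 1.083) = 54.72 cm.
d_CH₃NH₂ = 114 − 54.72 = 59.28 cm.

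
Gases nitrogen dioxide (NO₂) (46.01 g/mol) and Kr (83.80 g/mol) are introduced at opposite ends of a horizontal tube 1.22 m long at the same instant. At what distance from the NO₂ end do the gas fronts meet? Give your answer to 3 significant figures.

The fronts meet when d_NO₂ + d_Kr = L with d_NO₂/d_Kr = √(M_Kr/M_NO₂) (Graham's law). Here √(M_Kr/M_NO₂) = √(83.80/46.01) = 1.350.
With d_NO₂ + d_Kr = 1.22 m, d_Kr = 1.22/(1 + 1.350) = 0.5192 m.
d_NO₂ = 1.22 − 0.5192 = 0.701 m.

0.701 m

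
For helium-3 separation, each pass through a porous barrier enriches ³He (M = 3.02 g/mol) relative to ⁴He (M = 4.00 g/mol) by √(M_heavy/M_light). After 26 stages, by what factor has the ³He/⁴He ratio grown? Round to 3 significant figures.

Overall factor = α^26 with α = √(4.00/3.02), i.e. (4.00/3.02)^(26/2).
= 1.32450^13 = 38.6.

38.6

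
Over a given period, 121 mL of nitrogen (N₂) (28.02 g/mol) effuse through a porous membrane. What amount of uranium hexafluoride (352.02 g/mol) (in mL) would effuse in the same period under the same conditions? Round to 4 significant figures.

34.14 mL

From Graham's law, rate_UF₆/rate_N₂ = √(M_N₂/M_UF₆) = √(28.02/352.02) = √0.07960 = 0.2821.
So the volume for UF₆ is 121 × 0.2821 = 34.14 mL.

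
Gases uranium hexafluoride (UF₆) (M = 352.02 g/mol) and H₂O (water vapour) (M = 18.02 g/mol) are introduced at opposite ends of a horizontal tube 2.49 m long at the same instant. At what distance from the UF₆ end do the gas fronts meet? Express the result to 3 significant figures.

Graham's law gives d_UF₆/d_H₂O = rate_UF₆/rate_H₂O = √(M_H₂O/M_UF₆) = √(18.02/352.02) = 0.2263.
With d_UF₆ + d_H₂O = 2.49 m, d_H₂O = 2.49/(1 + 0.2263) = 2.031 m.
d_UF₆ = 2.49 − 2.031 = 0.459 m.

0.459 m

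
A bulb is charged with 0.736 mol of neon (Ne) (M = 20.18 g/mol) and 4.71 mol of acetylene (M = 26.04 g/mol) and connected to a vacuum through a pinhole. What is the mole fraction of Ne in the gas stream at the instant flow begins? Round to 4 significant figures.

0.1507

The effusion rate of species i is ∝ p_i/√M_i ∝ n_i/√M_i.
Mole fraction of Ne in the effusate = (n_Ne/√M_Ne) / (n_Ne/√M_Ne + n_C₂H₂/√M_C₂H₂)
= (0.736/√20.18) / (0.736/√20.18 + 4.71/√26.04) = 0.1638/(0.1638 + 0.9230) = 0.1507.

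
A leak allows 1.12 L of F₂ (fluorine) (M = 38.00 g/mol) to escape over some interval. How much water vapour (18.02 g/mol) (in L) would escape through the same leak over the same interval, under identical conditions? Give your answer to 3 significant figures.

1.63 L

Using Graham's law: rate_H₂O/rate_F₂ = √(M_F₂/M_H₂O) = √(38.00/18.02) = √2.109 = 1.452.
So the volume for H₂O is 1.12 × 1.452 = 1.63 L.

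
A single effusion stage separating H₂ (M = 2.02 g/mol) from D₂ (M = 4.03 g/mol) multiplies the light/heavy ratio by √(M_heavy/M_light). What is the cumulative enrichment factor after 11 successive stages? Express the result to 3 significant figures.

44.6

After 11 stages the ratio has grown by (√(4.03/2.02))^11 = (4.03/2.02)^(11/2).
= 1.99505^(11/2) = 44.6.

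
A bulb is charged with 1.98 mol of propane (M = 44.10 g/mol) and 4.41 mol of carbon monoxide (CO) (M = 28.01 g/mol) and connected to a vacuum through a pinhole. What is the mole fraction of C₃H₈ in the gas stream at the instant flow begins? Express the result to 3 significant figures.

0.264

Rate_i ∝ x_i/√M_i (Graham's law weighted by mole fraction), so the effusate composition follows n_i/√M_i.
So x_C₃H₈ in the escaping gas = (n_C₃H₈/√M_C₃H₈) / Σ(n_i/√M_i)
= (1.98/√44.10) / (1.98/√44.10 + 4.41/√28.01) = 0.2982/(0.2982 + 0.8333) = 0.264.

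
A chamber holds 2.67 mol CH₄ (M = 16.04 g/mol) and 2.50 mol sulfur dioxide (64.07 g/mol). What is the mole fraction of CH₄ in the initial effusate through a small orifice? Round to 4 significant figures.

0.6810

Effusion rate of each component ∝ n_i/√M_i (partial pressure × 1/√M).
x_CH₄(eff) = (n_CH₄/√M_CH₄) / (n_CH₄/√M_CH₄ + n_SO₂/√M_SO₂)
= (2.67/√16.04) / (2.67/√16.04 + 2.50/√64.07) = 0.6667/(0.6667 + 0.3123) = 0.6810.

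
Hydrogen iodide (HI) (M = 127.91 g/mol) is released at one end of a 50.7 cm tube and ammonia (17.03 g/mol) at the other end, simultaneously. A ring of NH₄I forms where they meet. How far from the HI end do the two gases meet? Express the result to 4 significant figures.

13.55 cm

Distances travelled in equal time are proportional to diffusion rates, so d_HI/d_NH₃ = √(M_NH₃/M_HI) = √(17.03/127.91) = 0.3649.
With d_HI + d_NH₃ = 50.7 cm, d_NH₃ = 50.7/(1 + 0.3649) = 37.15 cm.
d_HI = 50.7 − 37.15 = 13.55 cm.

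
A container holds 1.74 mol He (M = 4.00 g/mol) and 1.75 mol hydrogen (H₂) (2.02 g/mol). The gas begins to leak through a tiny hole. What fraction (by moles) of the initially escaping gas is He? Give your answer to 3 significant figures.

The effusion rate of species i is ∝ p_i/√M_i ∝ n_i/√M_i.
So x_He in the escaping gas = (n_He/√M_He) / Σ(n_i/√M_i)
= (1.74/√4.00) / (1.74/√4.00 + 1.75/√2.02) = 0.8700/(0.8700 + 1.231) = 0.414.

0.414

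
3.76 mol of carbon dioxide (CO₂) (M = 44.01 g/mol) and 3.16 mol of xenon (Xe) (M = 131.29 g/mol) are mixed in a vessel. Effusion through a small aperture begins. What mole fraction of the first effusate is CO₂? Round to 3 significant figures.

Rate_i ∝ x_i/√M_i (Graham's law weighted by mole fraction), so the effusate composition follows n_i/√M_i.
So x_CO₂ in the escaping gas = (n_CO₂/√M_CO₂) / Σ(n_i/√M_i)
= (3.76/√44.01) / (3.76/√44.01 + 3.16/√131.29) = 0.5668/(0.5668 + 0.2758) = 0.673.

0.673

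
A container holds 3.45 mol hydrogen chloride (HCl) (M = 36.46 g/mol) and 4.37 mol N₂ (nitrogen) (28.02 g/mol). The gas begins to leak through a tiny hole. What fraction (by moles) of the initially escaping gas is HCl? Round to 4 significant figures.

The effusion rate of species i is ∝ p_i/√M_i ∝ n_i/√M_i.
Mole fraction of HCl in the effusate = (n_HCl/√M_HCl) / (n_HCl/√M_HCl + n_N₂/√M_N₂)
= (3.45/√36.46) / (3.45/√36.46 + 4.37/√28.02) = 0.5714/(0.5714 + 0.8256) = 0.4090.

0.4090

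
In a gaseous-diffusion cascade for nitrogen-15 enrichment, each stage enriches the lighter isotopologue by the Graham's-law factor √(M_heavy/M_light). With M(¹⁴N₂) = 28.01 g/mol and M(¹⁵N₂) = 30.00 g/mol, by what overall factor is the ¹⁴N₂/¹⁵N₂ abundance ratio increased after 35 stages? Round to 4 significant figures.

3.324

Overall factor = α^35 with α = √(30.00/28.01), i.e. (30.00/28.01)^(35/2).
= 1.07105^(35/2) = 3.324.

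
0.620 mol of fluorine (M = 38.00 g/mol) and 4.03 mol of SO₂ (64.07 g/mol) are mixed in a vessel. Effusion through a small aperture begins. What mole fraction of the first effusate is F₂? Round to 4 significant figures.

0.1665

Effusion rate of each component ∝ n_i/√M_i (partial pressure × 1/√M).
So x_F₂ in the escaping gas = (n_F₂/√M_F₂) / Σ(n_i/√M_i)
= (0.620/√38.00) / (0.620/√38.00 + 4.03/√64.07) = 0.1006/(0.1006 + 0.5035) = 0.1665.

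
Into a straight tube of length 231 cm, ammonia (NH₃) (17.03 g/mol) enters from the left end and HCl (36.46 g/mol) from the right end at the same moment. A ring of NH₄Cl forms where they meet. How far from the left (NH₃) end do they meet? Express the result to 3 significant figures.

137 cm

In equal time, each gas travels a distance ∝ its rate ∝ 1/√M, so d_NH₃/d_HCl = √(M_HCl/M_NH₃) = √(36.46/17.03) = 1.463.
With d_NH₃ + d_HCl = 231 cm, d_HCl = 231/(1 + 1.463) = 93.78 cm.
d_NH₃ = 231 − 93.78 = 137 cm.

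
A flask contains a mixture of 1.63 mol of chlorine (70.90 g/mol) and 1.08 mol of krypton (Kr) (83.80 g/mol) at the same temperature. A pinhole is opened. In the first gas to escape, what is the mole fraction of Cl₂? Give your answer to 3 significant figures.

0.621

The effusion rate of species i is ∝ p_i/√M_i ∝ n_i/√M_i.
x_Cl₂(eff) = (n_Cl₂/√M_Cl₂) / (n_Cl₂/√M_Cl₂ + n_Kr/√M_Kr)
= (1.63/√70.90) / (1.63/√70.90 + 1.08/√83.80) = 0.1936/(0.1936 + 0.1180) = 0.621.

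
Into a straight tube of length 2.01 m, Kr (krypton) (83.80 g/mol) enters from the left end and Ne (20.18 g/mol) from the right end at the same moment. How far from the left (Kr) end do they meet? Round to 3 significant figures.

Distances travelled in equal time are proportional to diffusion rates, so d_Kr/d_Ne = √(M_Ne/M_Kr) = √(20.18/83.80) = 0.4907.
With d_Kr + d_Ne = 2.01 m, d_Ne = 2.01/(1 + 0.4907) = 1.348 m.
d_Kr = 2.01 − 1.348 = 0.662 m.

0.662 m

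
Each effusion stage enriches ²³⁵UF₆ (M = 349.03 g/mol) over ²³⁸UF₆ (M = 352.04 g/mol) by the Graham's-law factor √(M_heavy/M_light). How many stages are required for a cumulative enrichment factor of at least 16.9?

Single-stage factor α = √(352.04/349.03), so ln α = ½ ln(1.00862) = 0.004293.
Need α^N ≥ 16.9 ⇒ N ≥ ln(16.9) / ln α = 2.827 / 0.004293 = 658.52.
Rounding up, N = 659 stages.

659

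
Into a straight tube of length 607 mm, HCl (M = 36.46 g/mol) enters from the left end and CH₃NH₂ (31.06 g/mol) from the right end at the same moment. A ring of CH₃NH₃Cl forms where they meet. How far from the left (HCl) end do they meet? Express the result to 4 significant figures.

291.3 mm

Graham's law gives d_HCl/d_CH₃NH₂ = rate_HCl/rate_CH₃NH₂ = √(M_CH₃NH₂/M_HCl) = √(31.06/36.46) = 0.9230.
With d_HCl + d_CH₃NH₂ = 607 mm, d_CH₃NH₂ = 607/(1 + 0.9230) = 315.7 mm.
d_HCl = 607 − 315.7 = 291.3 mm.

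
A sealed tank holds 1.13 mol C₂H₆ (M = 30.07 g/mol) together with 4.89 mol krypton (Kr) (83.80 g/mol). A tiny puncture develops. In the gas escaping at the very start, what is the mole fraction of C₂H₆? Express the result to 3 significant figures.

0.278

The effusion rate of species i is ∝ p_i/√M_i ∝ n_i/√M_i.
x_C₂H₆(eff) = (n_C₂H₆/√M_C₂H₆) / (n_C₂H₆/√M_C₂H₆ + n_Kr/√M_Kr)
= (1.13/√30.07) / (1.13/√30.07 + 4.89/√83.80) = 0.2061/(0.2061 + 0.5342) = 0.278.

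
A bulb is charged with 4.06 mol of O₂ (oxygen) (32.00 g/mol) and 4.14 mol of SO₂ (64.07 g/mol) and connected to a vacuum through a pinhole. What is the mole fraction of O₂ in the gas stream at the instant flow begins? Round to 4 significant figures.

Effusion rate of each component ∝ n_i/√M_i (partial pressure × 1/√M).
x_O₂(eff) = (n_O₂/√M_O₂) / (n_O₂/√M_O₂ + n_SO₂/√M_SO₂)
= (4.06/√32.00) / (4.06/√32.00 + 4.14/√64.07) = 0.7177/(0.7177 + 0.5172) = 0.5812.

0.5812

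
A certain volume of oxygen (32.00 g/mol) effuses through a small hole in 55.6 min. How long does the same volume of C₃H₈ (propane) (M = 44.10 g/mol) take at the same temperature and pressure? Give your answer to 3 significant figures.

From Graham's law, t_C₃H₈/t_O₂ = √(M_C₃H₈/M_O₂) = √(44.10/32.00) = √1.378 = 1.174.
So the time for C₃H₈ is 55.6 × 1.174 = 65.3 min.

65.3 min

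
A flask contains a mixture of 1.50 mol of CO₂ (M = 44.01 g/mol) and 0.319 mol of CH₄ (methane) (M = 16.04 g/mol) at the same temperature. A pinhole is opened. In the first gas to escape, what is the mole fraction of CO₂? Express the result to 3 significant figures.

Effusion rate of each component ∝ n_i/√M_i (partial pressure × 1/√M).
x_CO₂(eff) = (n_CO₂/√M_CO₂) / (n_CO₂/√M_CO₂ + n_CH₄/√M_CH₄)
= (1.50/√44.01) / (1.50/√44.01 + 0.319/√16.04) = 0.2261/(0.2261 + 0.07965) = 0.739.

0.739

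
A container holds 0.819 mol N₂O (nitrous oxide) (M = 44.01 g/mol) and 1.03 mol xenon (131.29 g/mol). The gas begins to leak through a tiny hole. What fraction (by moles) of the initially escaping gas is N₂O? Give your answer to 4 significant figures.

Effusion rate of each component ∝ n_i/√M_i (partial pressure × 1/√M).
x_N₂O(eff) = (n_N₂O/√M_N₂O) / (n_N₂O/√M_N₂O + n_Xe/√M_Xe)
= (0.819/√44.01) / (0.819/√44.01 + 1.03/√131.29) = 0.1235/(0.1235 + 0.08989) = 0.5787.

0.5787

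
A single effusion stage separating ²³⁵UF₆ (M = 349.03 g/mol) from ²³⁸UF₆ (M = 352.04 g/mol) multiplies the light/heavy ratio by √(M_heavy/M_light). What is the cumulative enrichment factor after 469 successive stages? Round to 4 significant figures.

Each stage multiplies the ratio by α = √(352.04/349.03), so after 469 stages the overall factor is α^469 = (352.04/349.03)^(469/2).
= 1.00862^(469/2) = 7.490.

7.490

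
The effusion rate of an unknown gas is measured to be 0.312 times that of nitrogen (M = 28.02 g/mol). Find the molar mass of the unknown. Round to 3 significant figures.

288 g/mol

Graham's law gives rate_X/rate_N₂ = √(M_N₂/M_X).
0.312 = √(28.02/M_X)
M_X = 28.02 / 0.312² = 28.02 / 0.09734 = 288 g/mol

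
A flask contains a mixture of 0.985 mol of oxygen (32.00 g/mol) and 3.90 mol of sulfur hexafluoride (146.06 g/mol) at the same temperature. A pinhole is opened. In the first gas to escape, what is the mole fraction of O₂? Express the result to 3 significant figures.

Effusion rate of each component ∝ n_i/√M_i (partial pressure × 1/√M).
So x_O₂ in the escaping gas = (n_O₂/√M_O₂) / Σ(n_i/√M_i)
= (0.985/√32.00) / (0.985/√32.00 + 3.90/√146.06) = 0.1741/(0.1741 + 0.3227) = 0.350.

0.350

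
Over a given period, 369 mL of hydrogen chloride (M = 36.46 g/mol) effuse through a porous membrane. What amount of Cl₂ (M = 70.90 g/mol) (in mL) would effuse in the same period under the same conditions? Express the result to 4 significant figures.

264.6 mL

Since effusion rate ∝ 1/√M, rate_Cl₂/rate_HCl = √(M_HCl/M_Cl₂) = √(36.46/70.90) = √0.5142 = 0.7171.
So the volume for Cl₂ is 369 × 0.7171 = 264.6 mL.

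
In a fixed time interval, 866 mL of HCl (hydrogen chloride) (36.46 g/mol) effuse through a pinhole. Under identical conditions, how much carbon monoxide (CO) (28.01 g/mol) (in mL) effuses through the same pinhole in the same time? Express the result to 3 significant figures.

By Graham's law, rate_CO/rate_HCl = √(M_HCl/M_CO) = √(36.46/28.01) = √1.302 = 1.141.
So the volume for CO is 866 × 1.141 = 988 mL.

988 mL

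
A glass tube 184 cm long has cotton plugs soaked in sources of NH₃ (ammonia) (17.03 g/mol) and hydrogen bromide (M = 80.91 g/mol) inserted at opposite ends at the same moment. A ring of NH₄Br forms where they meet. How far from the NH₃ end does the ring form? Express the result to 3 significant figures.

Distances travelled in equal time are proportional to diffusion rates, so d_NH₃/d_HBr = √(M_HBr/M_NH₃) = √(80.91/17.03) = 2.180.
With d_NH₃ + d_HBr = 184 cm, d_HBr = 184/(1 + 2.180) = 57.87 cm.
d_NH₃ = 184 − 57.87 = 126 cm.

126 cm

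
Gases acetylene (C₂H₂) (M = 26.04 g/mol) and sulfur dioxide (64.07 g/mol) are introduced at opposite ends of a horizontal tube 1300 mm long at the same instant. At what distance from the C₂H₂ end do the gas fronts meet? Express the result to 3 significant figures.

The fronts meet when d_C₂H₂ + d_SO₂ = L with d_C₂H₂/d_SO₂ = √(M_SO₂/M_C₂H₂) (Graham's law). Here √(M_SO₂/M_C₂H₂) = √(64.07/26.04) = 1.569.
With d_C₂H₂ + d_SO₂ = 1300 mm, d_SO₂ = 1300/(1 + 1.569) = 506.1 mm.
d_C₂H₂ = 1300 − 506.1 = 794 mm.

794 mm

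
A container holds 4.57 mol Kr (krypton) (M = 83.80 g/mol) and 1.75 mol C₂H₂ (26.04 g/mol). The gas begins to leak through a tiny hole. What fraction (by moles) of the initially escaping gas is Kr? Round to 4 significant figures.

Rate_i ∝ x_i/√M_i (Graham's law weighted by mole fraction), so the effusate composition follows n_i/√M_i.
So x_Kr in the escaping gas = (n_Kr/√M_Kr) / Σ(n_i/√M_i)
= (4.57/√83.80) / (4.57/√83.80 + 1.75/√26.04) = 0.4992/(0.4992 + 0.3429) = 0.5928.

0.5928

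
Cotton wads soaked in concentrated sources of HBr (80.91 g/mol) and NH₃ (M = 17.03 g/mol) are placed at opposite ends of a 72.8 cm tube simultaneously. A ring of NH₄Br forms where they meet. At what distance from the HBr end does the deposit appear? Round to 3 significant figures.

22.9 cm

Graham's law gives d_HBr/d_NH₃ = rate_HBr/rate_NH₃ = √(M_NH₃/M_HBr) = √(17.03/80.91) = 0.4588.
With d_HBr + d_NH₃ = 72.8 cm, d_NH₃ = 72.8/(1 + 0.4588) = 49.90 cm.
d_HBr = 72.8 − 49.90 = 22.9 cm.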